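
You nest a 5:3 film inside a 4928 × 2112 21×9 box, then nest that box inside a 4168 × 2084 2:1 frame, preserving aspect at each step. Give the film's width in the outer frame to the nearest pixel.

Inside the 4928×2112 canvas the film is height-limited at 3520.00 × 2112.00.
Second fit — the 21×9 canvas into 4168×2084 spans the width: 4168.00 × 1786.29 (×0.8458 from 4928×2112).
Applying the same ×0.8458: 3520.00 → 2977.14.

2977 px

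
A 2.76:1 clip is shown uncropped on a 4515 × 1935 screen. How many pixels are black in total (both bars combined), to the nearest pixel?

1350574 pixels

2.76:1 is wider than 21:9, so it spans the full width.
Content height = 4515 / 2.760 ≈ 1635.8696 px.
Black = 1935 − 1635.8696 = 299.1304 px.
Bar area = 299.1304 × 4515 ≈ 1350574 px.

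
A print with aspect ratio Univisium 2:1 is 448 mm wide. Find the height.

Height = 448 / 2 × 1 = 224.

224 mm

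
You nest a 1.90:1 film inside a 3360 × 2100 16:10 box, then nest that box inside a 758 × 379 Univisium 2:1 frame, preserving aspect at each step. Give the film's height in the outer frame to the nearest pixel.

1.90:1 in 3360×2100: fills the width, so the film is 3360.00 × 1768.42.
16:10 in 758×379: fills the height, so the intermediate becomes 606.40 × 379.00 — a scale of ×0.1805.
The film scales with it: height 1768.42 × 0.1805 ≈ 319.16.

319 px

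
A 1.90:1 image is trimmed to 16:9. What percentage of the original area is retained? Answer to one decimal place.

93.6%

The height stays; only width is cut (since 16:9 is narrower than 1.90:1).
(1.778)/(1.900) ≈ 0.936 of the area survives.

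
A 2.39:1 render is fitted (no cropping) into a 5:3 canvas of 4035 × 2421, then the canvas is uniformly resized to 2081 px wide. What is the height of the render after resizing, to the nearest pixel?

Fitted into 4035×2421, the render spans the width; its height is 4035 / 2.390 ≈ 1688.28 px.
Resizing to 2081 px wide multiplies everything by 0.5157: 1688.28 → 870.71 px.

871 px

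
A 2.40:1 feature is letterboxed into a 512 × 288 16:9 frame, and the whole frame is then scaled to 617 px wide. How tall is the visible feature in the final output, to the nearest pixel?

257 px

In the 512×288 frame the feature fills the width: height = 512 / 2.400 ≈ 213.33 px.
The frame scales by 617/512 = 1.2051; 213.33 × 1.2051 ≈ 257.08 px.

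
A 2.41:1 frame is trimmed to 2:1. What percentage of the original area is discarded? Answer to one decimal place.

2:1 is narrower than 2.41:1, so the crop keeps the full height and trims the width.
Fraction kept = (2.000)/(2.410) ≈ 82.99%, so 17.01% is lost.

17.0%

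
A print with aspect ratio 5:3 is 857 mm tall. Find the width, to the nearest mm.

1428 mm

Width = 857 × 5/3 = 1428.33.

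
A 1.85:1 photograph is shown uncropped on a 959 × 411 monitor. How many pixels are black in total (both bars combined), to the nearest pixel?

81645 pixels

1.85:1 (1.850) < 21:9 (2.333), so the photograph fills the height.
Content width = 411 × 1.850 ≈ 760.3500 px.
959 − 760.3500 = 198.6500 px of bars.
That's 198.6500 × 411 ≈ 81645 black pixels.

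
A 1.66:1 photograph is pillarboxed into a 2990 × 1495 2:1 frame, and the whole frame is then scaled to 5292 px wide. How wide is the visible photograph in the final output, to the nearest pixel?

In the 2990×1495 frame the photograph fills the height: width = 1495 × 1.660 ≈ 2481.70 px.
Resizing to 5292 px wide multiplies everything by 1.7699: 2481.70 → 4392.36 px.

4392 px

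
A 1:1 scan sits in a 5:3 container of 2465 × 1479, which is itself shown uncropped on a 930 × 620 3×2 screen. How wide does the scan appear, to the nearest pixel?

558 px

1:1 in 2465×1479: fills the height, so the scan is 1479.00 × 1479.00.
The 5:3 canvas is width-limited in 930×620, giving 930.00 × 558.00; scale factor 0.3773.
The scan scales with it: width 1479.00 × 0.3773 ≈ 558.00.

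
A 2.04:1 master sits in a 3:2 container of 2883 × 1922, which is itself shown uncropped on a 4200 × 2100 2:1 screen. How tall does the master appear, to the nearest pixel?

1544 px

Inside the 2883×1922 canvas the master is width-limited at 2883.00 × 1413.24.
3:2 in 4200×2100: fills the height, so the intermediate becomes 3150.00 × 2100.00 — a scale of ×1.0926.
The master scales with it: height 1413.24 × 1.0926 ≈ 1544.12.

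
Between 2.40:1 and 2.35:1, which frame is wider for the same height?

2.40:1

2.4 and 2.35; 2.4 > 2.35.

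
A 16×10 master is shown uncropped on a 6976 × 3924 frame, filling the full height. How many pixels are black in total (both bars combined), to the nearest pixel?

2737382 pixels

That makes the image 6278.4000 px wide (3924 × 16/10).
Leftover width: 6976 − 6278.4000 = 697.6000 px.
That's 697.6000 × 3924 ≈ 2737382 black pixels.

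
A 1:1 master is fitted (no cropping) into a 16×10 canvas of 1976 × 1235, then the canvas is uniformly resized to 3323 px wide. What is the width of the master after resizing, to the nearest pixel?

2077 px

At 1976×1235 the master is height-limited, so width = 1235 × 1/1 ≈ 1235.00 px.
Scaling 1976 → 3323 is ×1.6817, so the width becomes 1235.00 × 1.6817 ≈ 2076.88 px.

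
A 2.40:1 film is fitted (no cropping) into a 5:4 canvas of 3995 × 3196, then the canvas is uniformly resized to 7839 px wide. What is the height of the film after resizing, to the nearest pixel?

Fitted into 3995×3196, the film spans the width; its height is 3995 / 2.400 ≈ 1664.58 px.
The frame scales by 7839/3995 = 1.9622; 1664.58 × 1.9622 ≈ 3266.25 px.

3266 px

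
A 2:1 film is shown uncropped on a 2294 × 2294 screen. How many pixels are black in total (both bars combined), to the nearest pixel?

2631218 pixels

Since 2.000 > 1.000, the film is width-limited.
Content height = 2294 × 1/2 ≈ 1147.0000 px.
Leftover height: 2294 − 1147.0000 = 1147.0000 px.
That's 1147.0000 × 2294 ≈ 2631218 black pixels.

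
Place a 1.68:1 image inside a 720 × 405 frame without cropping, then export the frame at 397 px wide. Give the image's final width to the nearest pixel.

In the 720×405 frame the image fills the height: width = 405 × 1.680 ≈ 680.40 px.
Resizing to 397 px wide multiplies everything by 0.5514: 680.40 → 375.17 px.

375 px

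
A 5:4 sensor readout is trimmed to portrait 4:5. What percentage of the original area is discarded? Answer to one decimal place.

36.0%

portrait 4:5 is narrower than 5:4, so the crop keeps the full height and trims the width.
Fraction kept = (0.800)/(1.250) ≈ 64.00%, so 36.00% is lost.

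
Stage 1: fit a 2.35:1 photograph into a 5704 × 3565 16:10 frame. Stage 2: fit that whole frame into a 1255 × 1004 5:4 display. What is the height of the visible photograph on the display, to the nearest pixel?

534 px

Inside the 5704×3565 canvas the photograph is width-limited at 5704.00 × 2427.23.
Second fit — the 16:10 canvas into 1255×1004 spans the width: 1255.00 × 784.38 (×0.2200 from 5704×3565).
Applying the same ×0.2200: 2427.23 → 534.04.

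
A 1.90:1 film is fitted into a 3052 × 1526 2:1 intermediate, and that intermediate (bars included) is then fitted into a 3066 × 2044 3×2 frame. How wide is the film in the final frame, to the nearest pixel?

First fit — 1.90:1 into 3052×1526 spans the height: 2899.40 × 1526.00.
The 2:1 canvas is width-limited in 3066×2044, giving 3066.00 × 1533.00; scale factor 1.0046.
The film scales with it: width 2899.40 × 1.0046 ≈ 2912.70.

2913 px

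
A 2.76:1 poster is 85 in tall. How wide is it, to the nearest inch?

Width = 85 × 2.760 = 234.60.

235 in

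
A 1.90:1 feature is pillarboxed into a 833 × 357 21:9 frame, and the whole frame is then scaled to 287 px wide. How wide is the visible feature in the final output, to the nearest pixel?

In the 833×357 frame the feature fills the height: width = 357 × 1.900 ≈ 678.30 px.
The frame scales by 287/833 = 0.3445; 678.30 × 0.3445 ≈ 233.70 px.

234 px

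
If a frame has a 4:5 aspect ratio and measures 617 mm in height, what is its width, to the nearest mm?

617·4/5 = 493.60.

494 mm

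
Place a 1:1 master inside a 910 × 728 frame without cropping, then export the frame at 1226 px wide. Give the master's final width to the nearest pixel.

Fitted into 910×728, the master spans the height; its width is 728 × 1/1 ≈ 728.00 px.
The frame scales by 1226/910 = 1.3473; 728.00 × 1.3473 ≈ 980.80 px.

981 px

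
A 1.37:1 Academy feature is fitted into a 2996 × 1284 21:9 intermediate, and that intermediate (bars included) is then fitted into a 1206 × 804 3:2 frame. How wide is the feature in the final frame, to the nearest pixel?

Inside the 2996×1284 canvas the feature is height-limited at 1759.08 × 1284.00.
21:9 in 1206×804: fills the width, so the intermediate becomes 1206.00 × 516.86 — a scale of ×0.4025.
The feature scales with it: width 1759.08 × 0.4025 ≈ 708.09.

708 px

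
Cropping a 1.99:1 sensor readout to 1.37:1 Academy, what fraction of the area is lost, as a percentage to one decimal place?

31.2%

The height stays; only width is cut (since 1.37:1 Academy is narrower than 1.99:1).
(1.370)/(1.990) ≈ 0.688 of the area survives, leaving 31.16% discarded.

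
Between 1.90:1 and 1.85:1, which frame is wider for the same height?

1.9 and 1.85; 1.9 > 1.85.

1.90:1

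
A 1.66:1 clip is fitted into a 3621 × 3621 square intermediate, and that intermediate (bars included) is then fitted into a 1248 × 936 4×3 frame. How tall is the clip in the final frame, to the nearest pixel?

564 px

First fit — 1.66:1 into 3621×3621 spans the width: 3621.00 × 2181.33.
square in 1248×936: fills the height, so the intermediate becomes 936.00 × 936.00 — a scale of ×0.2585.
The clip scales with it: height 2181.33 × 0.2585 ≈ 563.86.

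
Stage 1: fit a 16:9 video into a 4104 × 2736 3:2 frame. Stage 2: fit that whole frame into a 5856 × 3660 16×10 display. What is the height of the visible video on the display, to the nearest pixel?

3088 px

16:9 in 4104×2736: fills the width, so the video is 4104.00 × 2308.50.
Second fit — the 3:2 canvas into 5856×3660 spans the height: 5490.00 × 3660.00 (×1.3377 from 4104×2736).
Applying the same ×1.3377: 2308.50 → 3088.12.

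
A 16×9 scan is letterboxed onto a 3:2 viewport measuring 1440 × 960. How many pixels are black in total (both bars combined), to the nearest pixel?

216000 pixels

16×9 is wider than 3:2, so it spans the full width.
That makes the image 810.0000 px tall (1440 × 9/16).
Black = 960 − 810.0000 = 150.0000 px.
Bar area = 150.0000 × 1440 ≈ 216000 px.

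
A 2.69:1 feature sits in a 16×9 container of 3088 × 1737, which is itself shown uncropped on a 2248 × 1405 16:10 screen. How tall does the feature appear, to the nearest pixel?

2.69:1 in 3088×1737: fills the width, so the feature is 3088.00 × 1147.96.
16×9 in 2248×1405: fills the width, so the intermediate becomes 2248.00 × 1264.50 — a scale of ×0.7280.
Applying the same ×0.7280: 1147.96 → 835.69.

836 px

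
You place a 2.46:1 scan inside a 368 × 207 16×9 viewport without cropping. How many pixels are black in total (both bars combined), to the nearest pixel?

2.46:1 is wider than 16×9, so it spans the full width.
The scan is 368 / 2.460 ≈ 149.5935 px tall.
207 − 149.5935 = 57.4065 px of bars.
That's 57.4065 × 368 ≈ 21126 black pixels.

21126 pixels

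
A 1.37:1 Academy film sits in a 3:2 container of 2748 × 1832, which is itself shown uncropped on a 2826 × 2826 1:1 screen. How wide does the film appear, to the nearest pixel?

1.37:1 Academy in 2748×1832: fills the height, so the film is 2509.84 × 1832.00.
Second fit — the 3:2 canvas into 2826×2826 spans the width: 2826.00 × 1884.00 (×1.0284 from 2748×1832).
Applying the same ×1.0284: 2509.84 → 2581.08.

2581 px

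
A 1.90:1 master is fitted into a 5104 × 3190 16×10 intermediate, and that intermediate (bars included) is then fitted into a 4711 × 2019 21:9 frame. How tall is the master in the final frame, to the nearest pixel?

Inside the 5104×3190 canvas the master is width-limited at 5104.00 × 2686.32.
Second fit — the 16×10 canvas into 4711×2019 spans the height: 3230.40 × 2019.00 (×0.6329 from 5104×3190).
The master scales with it: height 2686.32 × 0.6329 ≈ 1700.21.

1700 px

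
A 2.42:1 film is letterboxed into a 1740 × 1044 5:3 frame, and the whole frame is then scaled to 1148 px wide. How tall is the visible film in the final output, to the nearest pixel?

In the 1740×1044 frame the film fills the width: height = 1740 / 2.420 ≈ 719.01 px.
The frame scales by 1148/1740 = 0.6598; 719.01 × 0.6598 ≈ 474.38 px.

474 px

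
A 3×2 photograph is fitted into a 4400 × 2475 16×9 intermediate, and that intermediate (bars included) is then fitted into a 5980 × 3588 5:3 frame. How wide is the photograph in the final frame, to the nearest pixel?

First fit — 3×2 into 4400×2475 spans the height: 3712.50 × 2475.00.
The 16×9 canvas is width-limited in 5980×3588, giving 5980.00 × 3363.75; scale factor 1.3591.
So the photograph's width is 3712.50 × 1.3591 ≈ 5045.62.

5046 px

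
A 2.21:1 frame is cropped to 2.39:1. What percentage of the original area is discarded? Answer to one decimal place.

7.5%

2.39:1 is wider than 2.21:1, so the crop keeps the full width and trims the height.
(2.210)/(2.390) ≈ 0.925 of the area survives, leaving 7.53% discarded.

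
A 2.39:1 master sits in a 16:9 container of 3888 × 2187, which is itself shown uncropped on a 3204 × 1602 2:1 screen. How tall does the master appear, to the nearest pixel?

1192 px

First fit — 2.39:1 into 3888×2187 spans the width: 3888.00 × 1626.78.
The 16:9 canvas is height-limited in 3204×1602, giving 2848.00 × 1602.00; scale factor 0.7325.
The master scales with it: height 1626.78 × 0.7325 ≈ 1191.63.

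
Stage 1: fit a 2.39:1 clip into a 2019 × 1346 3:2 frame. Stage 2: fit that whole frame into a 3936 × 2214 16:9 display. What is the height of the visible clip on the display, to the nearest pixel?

Inside the 2019×1346 canvas the clip is width-limited at 2019.00 × 844.77.
Second fit — the 3:2 canvas into 3936×2214 spans the height: 3321.00 × 2214.00 (×1.6449 from 2019×1346).
So the clip's height is 844.77 × 1.6449 ≈ 1389.54.

1390 px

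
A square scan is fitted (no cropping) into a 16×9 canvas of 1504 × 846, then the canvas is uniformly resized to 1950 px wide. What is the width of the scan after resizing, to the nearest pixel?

1097 px

At 1504×846 the scan is height-limited, so width = 846 × 1/1 ≈ 846.00 px.
Resizing to 1950 px wide multiplies everything by 1.2965: 846.00 → 1096.88 px.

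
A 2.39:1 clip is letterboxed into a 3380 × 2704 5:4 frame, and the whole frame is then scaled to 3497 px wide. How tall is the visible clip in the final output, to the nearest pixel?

In the 3380×2704 frame the clip fills the width: height = 3380 / 2.390 ≈ 1414.23 px.
Scaling 3380 → 3497 is ×1.0346, so the height becomes 1414.23 × 1.0346 ≈ 1463.18 px.

1463 px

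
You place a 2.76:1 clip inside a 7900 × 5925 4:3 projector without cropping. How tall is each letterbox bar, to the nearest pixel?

1531 px

2.76:1 (2.760) > 4:3 (1.333), so the clip fills the width.
The clip is 7900 / 2.760 ≈ 2862.32 px tall.
5925 − 2862.32 = 3062.68 px of bars (1531.34 each).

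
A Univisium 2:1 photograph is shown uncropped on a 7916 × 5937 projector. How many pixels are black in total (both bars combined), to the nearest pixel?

15665764 pixels

Univisium 2:1 (2.000) > 4×3 (1.333), so the photograph fills the width.
That makes the image 3958.0000 px tall (7916 × 1/2).
Leftover height: 5937 − 3958.0000 = 1979.0000 px.
That's 1979.0000 × 7916 ≈ 15665764 black pixels.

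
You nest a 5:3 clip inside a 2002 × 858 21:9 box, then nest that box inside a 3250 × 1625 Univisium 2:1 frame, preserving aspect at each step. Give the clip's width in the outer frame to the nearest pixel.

Inside the 2002×858 canvas the clip is height-limited at 1430.00 × 858.00.
21:9 in 3250×1625: fills the width, so the intermediate becomes 3250.00 × 1392.86 — a scale of ×1.6234.
The clip scales with it: width 1430.00 × 1.6234 ≈ 2321.43.

2321 px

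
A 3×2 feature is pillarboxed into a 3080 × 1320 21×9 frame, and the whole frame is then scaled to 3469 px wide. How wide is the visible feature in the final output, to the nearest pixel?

2230 px

In the 3080×1320 frame the feature fills the height: width = 1320 × 3/2 ≈ 1980.00 px.
Resizing to 3469 px wide multiplies everything by 1.1263: 1980.00 → 2230.07 px.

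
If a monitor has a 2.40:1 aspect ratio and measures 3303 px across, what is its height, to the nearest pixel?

3303 / 2.400 = 1376.25.

1376 px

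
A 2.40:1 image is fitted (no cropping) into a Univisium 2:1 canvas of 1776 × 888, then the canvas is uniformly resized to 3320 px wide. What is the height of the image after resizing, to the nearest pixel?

1383 px

In the 1776×888 frame the image fills the width: height = 1776 / 2.400 ≈ 740.00 px.
Resizing to 3320 px wide multiplies everything by 1.8694: 740.00 → 1383.33 px.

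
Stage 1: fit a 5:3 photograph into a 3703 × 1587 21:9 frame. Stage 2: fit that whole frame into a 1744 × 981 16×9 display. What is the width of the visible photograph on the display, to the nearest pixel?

5:3 in 3703×1587: fills the height, so the photograph is 2645.00 × 1587.00.
21:9 in 1744×981: fills the width, so the intermediate becomes 1744.00 × 747.43 — a scale of ×0.4710.
The photograph scales with it: width 2645.00 × 0.4710 ≈ 1245.71.

1246 px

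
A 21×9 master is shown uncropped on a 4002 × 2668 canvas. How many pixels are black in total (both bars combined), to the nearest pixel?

Since 2.333 > 1.500, the master is width-limited.
Content height = 4002 × 9/21 ≈ 1715.1429 px.
2668 − 1715.1429 = 952.8571 px of bars.
Across the 4002-px span: 952.8571 × 4002 ≈ 3813334 px.

3813334 pixels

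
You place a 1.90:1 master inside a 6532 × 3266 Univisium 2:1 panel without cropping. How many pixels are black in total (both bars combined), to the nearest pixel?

Since 1.900 < 2.000, the master is height-limited.
The master is 3266 × 1.900 ≈ 6205.4000 px wide.
6532 − 6205.4000 = 326.6000 px of bars.
Bar area = 326.6000 × 3266 ≈ 1066676 px.

1066676 pixels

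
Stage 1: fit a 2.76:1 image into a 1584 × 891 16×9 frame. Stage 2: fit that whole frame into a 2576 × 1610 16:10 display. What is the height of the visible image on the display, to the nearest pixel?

2.76:1 in 1584×891: fills the width, so the image is 1584.00 × 573.91.
16×9 in 2576×1610: fills the width, so the intermediate becomes 2576.00 × 1449.00 — a scale of ×1.6263.
So the image's height is 573.91 × 1.6263 ≈ 933.33.

933 px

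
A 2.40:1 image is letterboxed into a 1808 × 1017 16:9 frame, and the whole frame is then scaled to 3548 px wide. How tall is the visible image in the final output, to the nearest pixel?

1478 px

In the 1808×1017 frame the image fills the width: height = 1808 / 2.400 ≈ 753.33 px.
The frame scales by 3548/1808 = 1.9624; 753.33 × 1.9624 ≈ 1478.33 px.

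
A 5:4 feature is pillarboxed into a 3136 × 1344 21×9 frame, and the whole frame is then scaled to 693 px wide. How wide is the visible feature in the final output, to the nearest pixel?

371 px

In the 3136×1344 frame the feature fills the height: width = 1344 × 5/4 ≈ 1680.00 px.
Resizing to 693 px wide multiplies everything by 0.2210: 1680.00 → 371.25 px.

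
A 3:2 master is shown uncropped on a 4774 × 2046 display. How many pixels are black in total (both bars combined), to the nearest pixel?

3488430 pixels

3:2 is narrower than 21×9, so it spans the full height.
The master is 2046 × 3/2 ≈ 3069.0000 px wide.
Leftover width: 4774 − 3069.0000 = 1705.0000 px.
That's 1705.0000 × 2046 ≈ 3488430 black pixels.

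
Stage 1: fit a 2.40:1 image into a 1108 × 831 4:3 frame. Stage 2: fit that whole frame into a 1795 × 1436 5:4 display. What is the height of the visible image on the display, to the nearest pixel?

First fit — 2.40:1 into 1108×831 spans the width: 1108.00 × 461.67.
Second fit — the 4:3 canvas into 1795×1436 spans the width: 1795.00 × 1346.25 (×1.6200 from 1108×831).
The image scales with it: height 461.67 × 1.6200 ≈ 747.92.

748 px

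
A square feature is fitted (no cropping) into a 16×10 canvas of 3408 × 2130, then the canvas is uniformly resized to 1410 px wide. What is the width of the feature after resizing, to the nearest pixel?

881 px

Fitted into 3408×2130, the feature spans the height; its width is 2130 × 1/1 ≈ 2130.00 px.
The frame scales by 1410/3408 = 0.4137; 2130.00 × 0.4137 ≈ 881.25 px.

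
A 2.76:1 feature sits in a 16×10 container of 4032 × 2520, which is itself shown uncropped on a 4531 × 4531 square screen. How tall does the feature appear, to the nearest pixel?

1642 px

2.76:1 in 4032×2520: fills the width, so the feature is 4032.00 × 1460.87.
16×10 in 4531×4531: fills the width, so the intermediate becomes 4531.00 × 2831.88 — a scale of ×1.1238.
The feature scales with it: height 1460.87 × 1.1238 ≈ 1641.67.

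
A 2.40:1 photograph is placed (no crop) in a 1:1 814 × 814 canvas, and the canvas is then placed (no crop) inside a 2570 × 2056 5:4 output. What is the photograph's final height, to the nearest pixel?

2.40:1 in 814×814: fills the width, so the photograph is 814.00 × 339.17.
1:1 in 2570×2056: fills the height, so the intermediate becomes 2056.00 × 2056.00 — a scale of ×2.5258.
So the photograph's height is 339.17 × 2.5258 ≈ 856.67.

857 px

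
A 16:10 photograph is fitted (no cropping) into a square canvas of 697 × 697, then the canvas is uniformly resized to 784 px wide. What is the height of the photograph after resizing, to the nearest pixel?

490 px

In the 697×697 frame the photograph fills the width: height = 697 × 10/16 ≈ 435.62 px.
Scaling 697 → 784 is ×1.1248, so the height becomes 435.62 × 1.1248 ≈ 490.00 px.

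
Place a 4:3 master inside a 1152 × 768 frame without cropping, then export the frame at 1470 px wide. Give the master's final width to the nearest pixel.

At 1152×768 the master is height-limited, so width = 768 × 4/3 ≈ 1024.00 px.
The frame scales by 1470/1152 = 1.2760; 1024.00 × 1.2760 ≈ 1306.67 px.

1307 px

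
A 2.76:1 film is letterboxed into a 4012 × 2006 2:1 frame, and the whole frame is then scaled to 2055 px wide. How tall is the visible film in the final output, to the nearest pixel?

745 px

In the 4012×2006 frame the film fills the width: height = 4012 / 2.760 ≈ 1453.62 px.
Resizing to 2055 px wide multiplies everything by 0.5122: 1453.62 → 744.57 px.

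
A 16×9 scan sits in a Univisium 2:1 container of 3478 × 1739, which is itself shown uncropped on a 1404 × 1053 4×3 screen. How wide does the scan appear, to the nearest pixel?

16×9 in 3478×1739: fills the height, so the scan is 3091.56 × 1739.00.
Second fit — the Univisium 2:1 canvas into 1404×1053 spans the width: 1404.00 × 702.00 (×0.4037 from 3478×1739).
Applying the same ×0.4037: 3091.56 → 1248.00.

1248 px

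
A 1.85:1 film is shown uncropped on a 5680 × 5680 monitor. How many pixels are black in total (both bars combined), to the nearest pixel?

1.85:1 (1.850) > 1:1 (1.000), so the film fills the width.
That makes the image 3070.2703 px tall (5680 / 1.850).
Leftover height: 5680 − 3070.2703 = 2609.7297 px.
Bar area = 2609.7297 × 5680 ≈ 14823265 px.

14823265 pixels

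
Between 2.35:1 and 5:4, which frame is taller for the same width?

5:4

2.35 and 5:4 = 1.25; 2.35 > 1.25. The smaller width-to-height ratio is the taller frame.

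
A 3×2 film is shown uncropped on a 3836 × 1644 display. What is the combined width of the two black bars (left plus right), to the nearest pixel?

3×2 (1.500) < 21:9 (2.333), so the film fills the height.
The film is 1644 × 3/2 ≈ 2466.00 px wide.
Leftover width: 3836 − 2466.00 = 1370.00 px.

1370 px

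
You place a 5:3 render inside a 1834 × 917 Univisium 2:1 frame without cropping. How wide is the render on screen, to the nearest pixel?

5:3 is narrower than Univisium 2:1, so it spans the full height.
The render is 917 × 5/3 ≈ 1528.33 px wide.

1528 px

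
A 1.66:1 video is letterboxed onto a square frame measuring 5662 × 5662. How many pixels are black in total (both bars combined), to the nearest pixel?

12746049 pixels

Since 1.660 > 1.000, the video is width-limited.
That makes the image 3410.8434 px tall (5662 / 1.660).
5662 − 3410.8434 = 2251.1566 px of bars.
Bar area = 2251.1566 × 5662 ≈ 12746049 px.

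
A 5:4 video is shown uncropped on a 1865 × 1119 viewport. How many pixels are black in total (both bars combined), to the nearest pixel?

5:4 is narrower than 5:3, so it spans the full height.
The video is 1119 × 5/4 ≈ 1398.7500 px wide.
1865 − 1398.7500 = 466.2500 px of bars.
Bar area = 466.2500 × 1119 ≈ 521734 px.

521734 pixels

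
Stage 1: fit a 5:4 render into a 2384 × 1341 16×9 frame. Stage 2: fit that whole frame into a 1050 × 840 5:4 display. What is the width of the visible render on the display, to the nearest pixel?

5:4 in 2384×1341: fills the height, so the render is 1676.25 × 1341.00.
The 16×9 canvas is width-limited in 1050×840, giving 1050.00 × 590.62; scale factor 0.4404.
So the render's width is 1676.25 × 0.4404 ≈ 738.28.

738 px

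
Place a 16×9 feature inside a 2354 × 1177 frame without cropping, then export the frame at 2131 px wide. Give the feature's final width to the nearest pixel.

1894 px

At 2354×1177 the feature is height-limited, so width = 1177 × 16/9 ≈ 2092.44 px.
The frame scales by 2131/2354 = 0.9053; 2092.44 × 0.9053 ≈ 1894.22 px.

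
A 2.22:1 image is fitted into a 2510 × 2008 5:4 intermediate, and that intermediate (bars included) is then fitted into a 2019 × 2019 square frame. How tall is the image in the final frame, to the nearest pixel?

Inside the 2510×2008 canvas the image is width-limited at 2510.00 × 1130.63.
Second fit — the 5:4 canvas into 2019×2019 spans the width: 2019.00 × 1615.20 (×0.8044 from 2510×2008).
So the image's height is 1130.63 × 0.8044 ≈ 909.46.

909 px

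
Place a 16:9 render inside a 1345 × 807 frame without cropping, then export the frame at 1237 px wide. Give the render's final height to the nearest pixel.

In the 1345×807 frame the render fills the width: height = 1345 × 9/16 ≈ 756.56 px.
The frame scales by 1237/1345 = 0.9197; 756.56 × 0.9197 ≈ 695.81 px.

696 px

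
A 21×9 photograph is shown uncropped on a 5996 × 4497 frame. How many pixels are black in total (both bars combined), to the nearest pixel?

21×9 (2.333) > 4:3 (1.333), so the photograph fills the width.
That makes the image 2569.7143 px tall (5996 × 9/21).
Black = 4497 − 2569.7143 = 1927.2857 px.
That's 1927.2857 × 5996 ≈ 11556005 black pixels.

11556005 pixels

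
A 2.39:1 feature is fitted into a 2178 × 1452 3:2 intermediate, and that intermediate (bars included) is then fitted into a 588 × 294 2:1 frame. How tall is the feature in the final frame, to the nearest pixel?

Inside the 2178×1452 canvas the feature is width-limited at 2178.00 × 911.30.
Second fit — the 3:2 canvas into 588×294 spans the height: 441.00 × 294.00 (×0.2025 from 2178×1452).
The feature scales with it: height 911.30 × 0.2025 ≈ 184.52.

185 px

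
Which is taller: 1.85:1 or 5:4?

1.85 and 5:4 = 1.25; 1.85 > 1.25. The smaller width-to-height ratio is the taller frame.

5:4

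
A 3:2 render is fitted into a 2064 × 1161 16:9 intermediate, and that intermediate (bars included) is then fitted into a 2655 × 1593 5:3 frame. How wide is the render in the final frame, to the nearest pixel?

Inside the 2064×1161 canvas the render is height-limited at 1741.50 × 1161.00.
The 16:9 canvas is width-limited in 2655×1593, giving 2655.00 × 1493.44; scale factor 1.2863.
The render scales with it: width 1741.50 × 1.2863 ≈ 2240.16.

2240 px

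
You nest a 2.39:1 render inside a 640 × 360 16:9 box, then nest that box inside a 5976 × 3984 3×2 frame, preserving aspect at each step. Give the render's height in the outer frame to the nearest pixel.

2500 px

Inside the 640×360 canvas the render is width-limited at 640.00 × 267.78.
Second fit — the 16:9 canvas into 5976×3984 spans the width: 5976.00 × 3361.50 (×9.3375 from 640×360).
Applying the same ×9.3375: 267.78 → 2500.42.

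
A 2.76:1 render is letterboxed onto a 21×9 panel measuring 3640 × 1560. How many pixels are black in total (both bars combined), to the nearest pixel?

877820 pixels

2.76:1 (2.760) > 21×9 (2.333), so the render fills the width.
That makes the image 1318.8406 px tall (3640 / 2.760).
1560 − 1318.8406 = 241.1594 px of bars.
Across the 3640-px span: 241.1594 × 3640 ≈ 877820 px.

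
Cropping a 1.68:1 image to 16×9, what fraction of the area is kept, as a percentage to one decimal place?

94.5%

The width stays; only height is cut (since 16×9 is wider than 1.68:1).
Fraction kept = (1.680)/(1.778) ≈ 94.50%.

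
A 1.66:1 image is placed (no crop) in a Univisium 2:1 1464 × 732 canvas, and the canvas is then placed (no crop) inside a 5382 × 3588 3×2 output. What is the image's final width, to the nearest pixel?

1.66:1 in 1464×732: fills the height, so the image is 1215.12 × 732.00.
Second fit — the Univisium 2:1 canvas into 5382×3588 spans the width: 5382.00 × 2691.00 (×3.6762 from 1464×732).
So the image's width is 1215.12 × 3.6762 ≈ 4467.06.

4467 px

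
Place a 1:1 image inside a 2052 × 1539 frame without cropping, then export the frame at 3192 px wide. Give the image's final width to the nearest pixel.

2394 px

At 2052×1539 the image is height-limited, so width = 1539 × 1/1 ≈ 1539.00 px.
Scaling 2052 → 3192 is ×1.5556, so the width becomes 1539.00 × 1.5556 ≈ 2394.00 px.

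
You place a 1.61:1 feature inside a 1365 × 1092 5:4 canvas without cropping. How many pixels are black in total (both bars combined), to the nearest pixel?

1.61:1 is wider than 5:4, so it spans the full width.
Content height = 1365 / 1.610 ≈ 847.8261 px.
1092 − 847.8261 = 244.1739 px of bars.
Bar area = 244.1739 × 1365 ≈ 333297 px.

333297 pixels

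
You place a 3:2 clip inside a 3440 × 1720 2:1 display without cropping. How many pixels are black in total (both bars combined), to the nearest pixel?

1479200 pixels

Since 1.500 < 2.000, the clip is height-limited.
The clip is 1720 × 3/2 ≈ 2580.0000 px wide.
Leftover width: 3440 − 2580.0000 = 860.0000 px.
That's 860.0000 × 1720 ≈ 1479200 black pixels.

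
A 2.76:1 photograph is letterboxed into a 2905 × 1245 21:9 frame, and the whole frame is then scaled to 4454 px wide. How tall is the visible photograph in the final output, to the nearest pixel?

1614 px

Fitted into 2905×1245, the photograph spans the width; its height is 2905 / 2.760 ≈ 1052.54 px.
Scaling 2905 → 4454 is ×1.5332, so the height becomes 1052.54 × 1.5332 ≈ 1613.77 px.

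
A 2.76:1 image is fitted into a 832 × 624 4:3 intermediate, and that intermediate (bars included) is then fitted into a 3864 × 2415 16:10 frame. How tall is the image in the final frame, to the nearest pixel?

Inside the 832×624 canvas the image is width-limited at 832.00 × 301.45.
4:3 in 3864×2415: fills the height, so the intermediate becomes 3220.00 × 2415.00 — a scale of ×3.8702.
So the image's height is 301.45 × 3.8702 ≈ 1166.67.

1167 px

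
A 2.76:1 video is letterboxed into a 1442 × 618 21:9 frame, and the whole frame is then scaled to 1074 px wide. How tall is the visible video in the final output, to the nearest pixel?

Fitted into 1442×618, the video spans the width; its height is 1442 / 2.760 ≈ 522.46 px.
Scaling 1442 → 1074 is ×0.7448, so the height becomes 522.46 × 0.7448 ≈ 389.13 px.

389 px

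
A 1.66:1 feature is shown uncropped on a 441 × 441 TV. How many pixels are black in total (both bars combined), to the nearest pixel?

77324 pixels

1.66:1 is wider than 1:1, so it spans the full width.
The feature is 441 / 1.660 ≈ 265.6627 px tall.
Leftover height: 441 − 265.6627 = 175.3373 px.
Bar area = 175.3373 × 441 ≈ 77324 px.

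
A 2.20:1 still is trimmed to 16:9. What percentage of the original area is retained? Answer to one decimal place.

80.8%

Going from 2.20:1 to 16:9 means cutting width while keeping height.
Area ratio = (1.778)/(2.200) = 80.81% retained.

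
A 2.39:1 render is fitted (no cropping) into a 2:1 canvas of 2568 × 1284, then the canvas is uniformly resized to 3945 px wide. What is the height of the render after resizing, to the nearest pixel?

1651 px

At 2568×1284 the render is width-limited, so height = 2568 / 2.390 ≈ 1074.48 px.
Scaling 2568 → 3945 is ×1.5362, so the height becomes 1074.48 × 1.5362 ≈ 1650.63 px.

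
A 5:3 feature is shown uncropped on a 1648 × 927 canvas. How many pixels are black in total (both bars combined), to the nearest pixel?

Since 1.667 < 1.778, the feature is height-limited.
The feature is 927 × 5/3 ≈ 1545.0000 px wide.
Black = 1648 − 1545.0000 = 103.0000 px.
That's 103.0000 × 927 ≈ 95481 black pixels.

95481 pixels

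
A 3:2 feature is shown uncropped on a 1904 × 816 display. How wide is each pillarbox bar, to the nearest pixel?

3:2 (1.500) < 21×9 (2.333), so the feature fills the height.
Content width = 816 × 3/2 ≈ 1224.00 px.
Black = 1904 − 1224.00 = 680.00 px, or 340.00 per bar.

340 px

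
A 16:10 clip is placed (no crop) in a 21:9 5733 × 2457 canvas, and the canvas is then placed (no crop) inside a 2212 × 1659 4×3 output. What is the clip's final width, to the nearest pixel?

First fit — 16:10 into 5733×2457 spans the height: 3931.20 × 2457.00.
21:9 in 2212×1659: fills the width, so the intermediate becomes 2212.00 × 948.00 — a scale of ×0.3858.
So the clip's width is 3931.20 × 0.3858 ≈ 1516.80.

1517 px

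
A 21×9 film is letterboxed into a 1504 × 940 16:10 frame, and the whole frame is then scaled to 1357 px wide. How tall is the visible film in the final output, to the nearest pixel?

In the 1504×940 frame the film fills the width: height = 1504 × 9/21 ≈ 644.57 px.
Scaling 1504 → 1357 is ×0.9023, so the height becomes 644.57 × 0.9023 ≈ 581.57 px.

582 px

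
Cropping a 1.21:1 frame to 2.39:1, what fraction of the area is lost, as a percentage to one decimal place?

49.4%

2.39:1 is wider than 1.21:1, so the crop keeps the full width and trims the height.
Area ratio = (1.210)/(2.390) = 50.63%; the remaining 49.37% is cropped out.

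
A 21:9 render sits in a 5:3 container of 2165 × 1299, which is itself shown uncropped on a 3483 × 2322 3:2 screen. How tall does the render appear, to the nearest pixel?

1493 px

First fit — 21:9 into 2165×1299 spans the width: 2165.00 × 927.86.
Second fit — the 5:3 canvas into 3483×2322 spans the width: 3483.00 × 2089.80 (×1.6088 from 2165×1299).
The render scales with it: height 927.86 × 1.6088 ≈ 1492.71.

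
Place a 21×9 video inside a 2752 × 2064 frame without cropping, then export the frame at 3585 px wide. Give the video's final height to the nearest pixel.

1536 px

In the 2752×2064 frame the video fills the width: height = 2752 × 9/21 ≈ 1179.43 px.
Resizing to 3585 px wide multiplies everything by 1.3027: 1179.43 → 1536.43 px.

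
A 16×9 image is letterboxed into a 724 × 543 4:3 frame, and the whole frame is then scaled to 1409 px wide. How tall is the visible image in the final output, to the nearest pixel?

In the 724×543 frame the image fills the width: height = 724 × 9/16 ≈ 407.25 px.
The frame scales by 1409/724 = 1.9461; 407.25 × 1.9461 ≈ 792.56 px.

793 px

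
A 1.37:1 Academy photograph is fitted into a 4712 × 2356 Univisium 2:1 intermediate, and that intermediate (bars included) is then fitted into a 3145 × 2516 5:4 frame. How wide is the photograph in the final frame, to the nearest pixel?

2154 px

1.37:1 Academy in 4712×2356: fills the height, so the photograph is 3227.72 × 2356.00.
Second fit — the Univisium 2:1 canvas into 3145×2516 spans the width: 3145.00 × 1572.50 (×0.6674 from 4712×2356).
Applying the same ×0.6674: 3227.72 → 2154.32.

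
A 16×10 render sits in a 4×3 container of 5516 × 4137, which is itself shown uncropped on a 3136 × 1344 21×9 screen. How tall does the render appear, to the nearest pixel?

1120 px

First fit — 16×10 into 5516×4137 spans the width: 5516.00 × 3447.50.
4×3 in 3136×1344: fills the height, so the intermediate becomes 1792.00 × 1344.00 — a scale of ×0.3249.
The render scales with it: height 3447.50 × 0.3249 ≈ 1120.00.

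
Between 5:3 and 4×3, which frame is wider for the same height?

5:3 = 1.667 and 4×3 = 1.333; 1.667 > 1.333.

5:3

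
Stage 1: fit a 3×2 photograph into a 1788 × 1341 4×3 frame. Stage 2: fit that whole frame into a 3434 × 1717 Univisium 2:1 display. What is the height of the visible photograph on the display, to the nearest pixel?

Inside the 1788×1341 canvas the photograph is width-limited at 1788.00 × 1192.00.
Second fit — the 4×3 canvas into 3434×1717 spans the height: 2289.33 × 1717.00 (×1.2804 from 1788×1341).
Applying the same ×1.2804: 1192.00 → 1526.22.

1526 px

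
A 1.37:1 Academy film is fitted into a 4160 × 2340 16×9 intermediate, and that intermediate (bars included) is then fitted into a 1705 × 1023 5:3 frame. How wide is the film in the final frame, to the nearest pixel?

1314 px

Inside the 4160×2340 canvas the film is height-limited at 3205.80 × 2340.00.
The 16×9 canvas is width-limited in 1705×1023, giving 1705.00 × 959.06; scale factor 0.4099.
So the film's width is 3205.80 × 0.4099 ≈ 1313.92.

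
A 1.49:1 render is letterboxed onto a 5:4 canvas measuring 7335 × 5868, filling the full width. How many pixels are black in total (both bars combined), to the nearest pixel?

6932904 pixels

That makes the image 4922.8188 px tall (7335 / 1.490).
5868 − 4922.8188 = 945.1812 px of bars.
Bar area = 945.1812 × 7335 ≈ 6932904 px.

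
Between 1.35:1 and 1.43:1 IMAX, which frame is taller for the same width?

1.35 and 1.43; 1.43 > 1.35. The smaller width-to-height ratio is the taller frame.

1.35:1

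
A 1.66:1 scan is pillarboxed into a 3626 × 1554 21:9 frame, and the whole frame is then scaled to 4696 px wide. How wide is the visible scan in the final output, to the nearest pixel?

In the 3626×1554 frame the scan fills the height: width = 1554 × 1.660 ≈ 2579.64 px.
Scaling 3626 → 4696 is ×1.2951, so the width becomes 2579.64 × 1.2951 ≈ 3340.87 px.

3341 px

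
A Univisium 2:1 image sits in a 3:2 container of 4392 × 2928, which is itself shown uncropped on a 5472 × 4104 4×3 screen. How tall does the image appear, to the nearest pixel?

Inside the 4392×2928 canvas the image is width-limited at 4392.00 × 2196.00.
3:2 in 5472×4104: fills the width, so the intermediate becomes 5472.00 × 3648.00 — a scale of ×1.2459.
So the image's height is 2196.00 × 1.2459 ≈ 2736.00.

2736 px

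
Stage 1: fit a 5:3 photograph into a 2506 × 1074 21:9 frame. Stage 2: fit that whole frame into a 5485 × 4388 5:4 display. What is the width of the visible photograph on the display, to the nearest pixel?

3918 px

First fit — 5:3 into 2506×1074 spans the height: 1790.00 × 1074.00.
The 21:9 canvas is width-limited in 5485×4388, giving 5485.00 × 2350.71; scale factor 2.1887.
So the photograph's width is 1790.00 × 2.1887 ≈ 3917.86.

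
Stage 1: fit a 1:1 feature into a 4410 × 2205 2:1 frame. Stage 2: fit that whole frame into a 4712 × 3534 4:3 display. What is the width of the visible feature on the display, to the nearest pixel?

First fit — 1:1 into 4410×2205 spans the height: 2205.00 × 2205.00.
The 2:1 canvas is width-limited in 4712×3534, giving 4712.00 × 2356.00; scale factor 1.0685.
So the feature's width is 2205.00 × 1.0685 ≈ 2356.00.

2356 px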